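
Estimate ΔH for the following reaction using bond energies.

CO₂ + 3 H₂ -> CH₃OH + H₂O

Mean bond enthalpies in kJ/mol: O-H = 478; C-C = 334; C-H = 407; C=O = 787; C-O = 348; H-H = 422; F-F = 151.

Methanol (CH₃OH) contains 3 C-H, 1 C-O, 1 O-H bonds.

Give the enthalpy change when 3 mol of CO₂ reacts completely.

Bonds broken (reactants):
  C=O: 2 × 787 = 1574
  H-H: 3 × 422 = 1266
  Σ(broken) = 2840 kJ
Bonds formed (products):
  C-H: 3 × 407 = 1221
  C-O: 1 × 348 = 348
  O-H: 3 × 478 = 1434
  Σ(formed) = 3003 kJ
ΔH = Σ(broken) − Σ(formed) = 2840 − 3003 = −163 kJ
For 3× the reaction as written: 3 × (−163) = −489 kJ

ΔH = −489 kJ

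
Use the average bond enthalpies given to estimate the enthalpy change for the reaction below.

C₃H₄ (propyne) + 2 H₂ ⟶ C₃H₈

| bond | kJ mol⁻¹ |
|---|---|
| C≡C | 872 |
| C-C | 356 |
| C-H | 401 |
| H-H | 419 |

Bonds broken (reactants):
  C≡C: 1 × 872 = 872
  C-C: 1 × 356 = 356
  C-H: 4 × 401 = 1604
  H-H: 2 × 419 = 838
  Σ(broken) = 3670 kJ
Bonds formed (products):
  C-C: 2 × 356 = 712
  C-H: 8 × 401 = 3208
  Σ(formed) = 3920 kJ
ΔH = Σ(broken) − Σ(formed) = 3670 − 3920 = −250 kJ

ΔH ≈ −250 kJ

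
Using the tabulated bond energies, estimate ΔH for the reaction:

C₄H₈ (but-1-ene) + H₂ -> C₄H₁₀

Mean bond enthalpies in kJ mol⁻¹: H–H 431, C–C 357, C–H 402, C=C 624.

Bonds broken (reactants):
  C–C: 2 × 357 = 714
  C–H: 8 × 402 = 3216
  C=C: 1 × 624 = 624
  H–H: 1 × 431 = 431
  Σ(broken) = 4985 kJ
Bonds formed (products):
  C–C: 3 × 357 = 1071
  C–H: 10 × 402 = 4020
  Σ(formed) = 5091 kJ
ΔH = Σ(broken) − Σ(formed) = 4985 − 5091 = −106 kJ

ΔH ≈ −106 kJ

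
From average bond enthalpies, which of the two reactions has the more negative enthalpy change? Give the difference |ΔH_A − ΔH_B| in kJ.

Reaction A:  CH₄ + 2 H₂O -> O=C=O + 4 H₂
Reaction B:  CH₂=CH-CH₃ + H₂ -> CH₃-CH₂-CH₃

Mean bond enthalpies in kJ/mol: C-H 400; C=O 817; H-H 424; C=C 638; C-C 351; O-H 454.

Reaction B, by 175 kJ

Reaction A:
  Bonds broken (reactants):
    C-H: 4 × 400 = 1600
    O-H: 4 × 454 = 1816
    Σ(broken) = 3416 kJ
  Bonds formed (products):
    C=O: 2 × 817 = 1634
    H-H: 4 × 424 = 1696
    Σ(formed) = 3330 kJ
  ΔH_A = 3416 − 3330 = +86 kJ
Reaction B:
  Bonds broken (reactants):
    C-C: 1 × 351 = 351
    C-H: 6 × 400 = 2400
    C=C: 1 × 638 = 638
    H-H: 1 × 424 = 424
    Σ(broken) = 3813 kJ
  Bonds formed (products):
    C-C: 2 × 351 = 702
    C-H: 8 × 400 = 3200
    Σ(formed) = 3902 kJ
  ΔH_B = 3813 − 3902 = −89 kJ
ΔH_A − ΔH_B = +175 kJ, so reaction B has the more negative ΔH; |ΔH_A − ΔH_B| = 175 kJ.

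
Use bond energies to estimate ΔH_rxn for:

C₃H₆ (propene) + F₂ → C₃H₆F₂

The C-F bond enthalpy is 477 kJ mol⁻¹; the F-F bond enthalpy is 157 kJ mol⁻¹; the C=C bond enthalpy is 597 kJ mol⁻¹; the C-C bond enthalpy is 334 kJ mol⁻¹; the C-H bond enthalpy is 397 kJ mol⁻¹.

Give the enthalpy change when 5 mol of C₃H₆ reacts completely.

Bonds broken (reactants):
  C-C: 1 × 334 = 334
  C-H: 6 × 397 = 2382
  C=C: 1 × 597 = 597
  F-F: 1 × 157 = 157
  Σ(broken) = 3470 kJ
Bonds formed (products):
  C-C: 2 × 334 = 668
  C-F: 2 × 477 = 954
  C-H: 6 × 397 = 2382
  Σ(formed) = 4004 kJ
ΔH = Σ(broken) − Σ(formed) = 3470 − 4004 = −534 kJ
For 5× the reaction as written: 5 × (−534) = −2670 kJ

ΔH = −2670 kJ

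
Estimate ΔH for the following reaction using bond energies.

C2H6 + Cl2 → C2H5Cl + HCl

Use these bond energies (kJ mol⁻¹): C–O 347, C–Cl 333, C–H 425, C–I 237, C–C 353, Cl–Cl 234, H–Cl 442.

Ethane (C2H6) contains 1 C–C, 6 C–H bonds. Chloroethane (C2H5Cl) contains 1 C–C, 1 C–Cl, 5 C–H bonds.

Bonds broken (reactants):
  C–C: 1 × 353 = 353
  C–H: 6 × 425 = 2550
  Cl–Cl: 1 × 234 = 234
  Σ(broken) = 3137 kJ
Bonds formed (products):
  C–C: 1 × 353 = 353
  C–Cl: 1 × 333 = 333
  C–H: 5 × 425 = 2125
  H–Cl: 1 × 442 = 442
  Σ(formed) = 3253 kJ
ΔH = Σ(broken) − Σ(formed) = 3137 − 3253 = −116 kJ

ΔH ≈ −116 kJ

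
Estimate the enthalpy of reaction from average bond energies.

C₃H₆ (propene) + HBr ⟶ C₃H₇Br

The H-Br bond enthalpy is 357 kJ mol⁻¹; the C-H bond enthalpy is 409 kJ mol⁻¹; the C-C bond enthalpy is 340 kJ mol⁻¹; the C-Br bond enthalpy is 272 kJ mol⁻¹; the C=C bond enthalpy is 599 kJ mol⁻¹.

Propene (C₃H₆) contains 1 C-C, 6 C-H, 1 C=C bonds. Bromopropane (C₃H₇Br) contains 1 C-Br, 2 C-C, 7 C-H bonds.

ΔH ≈ −65 kJ

Bonds broken (reactants):
  C-C: 1 × 340 = 340
  C-H: 6 × 409 = 2454
  C=C: 1 × 599 = 599
  H-Br: 1 × 357 = 357
  Σ(broken) = 3750 kJ
Bonds formed (products):
  C-Br: 1 × 272 = 272
  C-C: 2 × 340 = 680
  C-H: 7 × 409 = 2863
  Σ(formed) = 3815 kJ
ΔH = Σ(broken) − Σ(formed) = 3750 − 3815 = −65 kJ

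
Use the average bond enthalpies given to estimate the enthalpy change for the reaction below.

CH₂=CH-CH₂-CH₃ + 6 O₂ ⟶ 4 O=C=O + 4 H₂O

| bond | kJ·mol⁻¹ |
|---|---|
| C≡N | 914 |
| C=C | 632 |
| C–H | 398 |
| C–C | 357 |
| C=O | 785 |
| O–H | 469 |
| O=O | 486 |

Bonds broken (reactants):
  C–C: 2 × 357 = 714
  C–H: 8 × 398 = 3184
  C=C: 1 × 632 = 632
  O=O: 6 × 486 = 2916
  Σ(broken) = 7446 kJ
Bonds formed (products):
  C=O: 8 × 785 = 6280
  O–H: 8 × 469 = 3752
  Σ(formed) = 10032 kJ
ΔH = Σ(broken) − Σ(formed) = 7446 − 10032 = −2586 kJ

ΔH ≈ −2586 kJ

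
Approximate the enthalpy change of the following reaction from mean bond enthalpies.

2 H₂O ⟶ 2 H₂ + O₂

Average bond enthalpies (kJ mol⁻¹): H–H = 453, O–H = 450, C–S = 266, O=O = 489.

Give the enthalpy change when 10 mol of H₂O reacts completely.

Bonds broken (reactants):
  O–H: 4 × 450 = 1800
  Σ(broken) = 1800 kJ
Bonds formed (products):
  H–H: 2 × 453 = 906
  O=O: 1 × 489 = 489
  Σ(formed) = 1395 kJ
ΔH = Σ(broken) − Σ(formed) = 1800 − 1395 = +405 kJ
For 5× the reaction as written: 5 × (+405) = +2025 kJ

ΔH = +2025 kJ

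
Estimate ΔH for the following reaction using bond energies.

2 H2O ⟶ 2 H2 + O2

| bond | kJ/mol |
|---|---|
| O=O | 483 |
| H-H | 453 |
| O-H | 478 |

Bonds broken (reactants):
  O-H: 4 × 478 = 1912
  Σ(broken) = 1912 kJ
Bonds formed (products):
  H-H: 2 × 453 = 906
  O=O: 1 × 483 = 483
  Σ(formed) = 1389 kJ
ΔH = Σ(broken) − Σ(formed) = 1912 − 1389 = +523 kJ

ΔH ≈ +523 kJ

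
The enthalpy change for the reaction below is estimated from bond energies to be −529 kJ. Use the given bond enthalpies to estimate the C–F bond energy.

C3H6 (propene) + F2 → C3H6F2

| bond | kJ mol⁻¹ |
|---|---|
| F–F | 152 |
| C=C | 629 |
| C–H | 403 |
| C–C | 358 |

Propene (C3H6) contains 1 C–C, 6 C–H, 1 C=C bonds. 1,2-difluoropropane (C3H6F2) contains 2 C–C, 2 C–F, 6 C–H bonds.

D(C–F) ≈ 476 kJ/mol

Let D be the C–F bond energy.
Σ(broken) = 1×358 + 6×403 + 1×629 + 1×152 = 3557
Σ(formed) = 2×358 + 2×D + 6×403 = 3134 + 2D
ΔH = Σ(broken) − Σ(formed) = (3557) − (3134 + 2D) = +423 − 2D
Setting this equal to −529 kJ gives 2D = 952, so D = 476 kJ/mol.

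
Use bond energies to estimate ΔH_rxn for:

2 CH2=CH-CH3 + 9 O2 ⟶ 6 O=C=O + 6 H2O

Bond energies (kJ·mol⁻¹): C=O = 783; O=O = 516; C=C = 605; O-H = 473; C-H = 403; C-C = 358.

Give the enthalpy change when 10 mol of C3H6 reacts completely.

Bonds broken (reactants):
  C-C: 2 × 358 = 716
  C-H: 12 × 403 = 4836
  C=C: 2 × 605 = 1210
  O=O: 9 × 516 = 4644
  Σ(broken) = 11406 kJ
Bonds formed (products):
  C=O: 12 × 783 = 9396
  O-H: 12 × 473 = 5676
  Σ(formed) = 15072 kJ
ΔH = Σ(broken) − Σ(formed) = 11406 − 15072 = −3666 kJ
For 5× the reaction as written: 5 × (−3666) = −18330 kJ

ΔH = −18330 kJ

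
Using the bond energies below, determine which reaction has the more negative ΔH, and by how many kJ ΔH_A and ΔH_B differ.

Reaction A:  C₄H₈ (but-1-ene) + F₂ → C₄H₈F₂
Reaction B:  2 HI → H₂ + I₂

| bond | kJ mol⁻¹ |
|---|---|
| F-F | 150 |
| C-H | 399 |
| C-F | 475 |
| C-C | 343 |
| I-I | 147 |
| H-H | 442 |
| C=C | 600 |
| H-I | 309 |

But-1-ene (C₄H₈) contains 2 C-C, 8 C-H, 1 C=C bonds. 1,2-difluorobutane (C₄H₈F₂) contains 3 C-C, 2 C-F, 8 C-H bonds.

Reaction A:
  Bonds broken (reactants):
    C-C: 2 × 343 = 686
    C-H: 8 × 399 = 3192
    C=C: 1 × 600 = 600
    F-F: 1 × 150 = 150
    Σ(broken) = 4628 kJ
  Bonds formed (products):
    C-C: 3 × 343 = 1029
    C-F: 2 × 475 = 950
    C-H: 8 × 399 = 3192
    Σ(formed) = 5171 kJ
  ΔH_A = 4628 − 5171 = −543 kJ
Reaction B:
  Bonds broken (reactants):
    H-I: 2 × 309 = 618
    Σ(broken) = 618 kJ
  Bonds formed (products):
    H-H: 1 × 442 = 442
    I-I: 1 × 147 = 147
    Σ(formed) = 589 kJ
  ΔH_B = 618 − 589 = +29 kJ
ΔH_A − ΔH_B = −572 kJ, so reaction A has the more negative ΔH; |ΔH_A − ΔH_B| = 572 kJ.

Reaction A, by 572 kJ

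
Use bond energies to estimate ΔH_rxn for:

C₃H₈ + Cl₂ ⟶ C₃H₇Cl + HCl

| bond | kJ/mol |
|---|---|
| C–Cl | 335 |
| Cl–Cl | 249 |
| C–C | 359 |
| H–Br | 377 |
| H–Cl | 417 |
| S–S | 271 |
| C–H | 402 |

Bonds broken (reactants):
  C–C: 2 × 359 = 718
  C–H: 8 × 402 = 3216
  Cl–Cl: 1 × 249 = 249
  Σ(broken) = 4183 kJ
Bonds formed (products):
  C–C: 2 × 359 = 718
  C–Cl: 1 × 335 = 335
  C–H: 7 × 402 = 2814
  H–Cl: 1 × 417 = 417
  Σ(formed) = 4284 kJ
ΔH = Σ(broken) − Σ(formed) = 4183 − 4284 = −101 kJ

ΔH ≈ −101 kJ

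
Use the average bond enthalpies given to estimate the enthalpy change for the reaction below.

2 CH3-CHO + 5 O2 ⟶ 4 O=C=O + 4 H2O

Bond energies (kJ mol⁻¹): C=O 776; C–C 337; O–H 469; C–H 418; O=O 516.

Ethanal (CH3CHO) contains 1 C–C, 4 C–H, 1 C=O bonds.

ΔH ≈ −1810 kJ

Bonds broken (reactants):
  C–C: 2 × 337 = 674
  C–H: 8 × 418 = 3344
  C=O: 2 × 776 = 1552
  O=O: 5 × 516 = 2580
  Σ(broken) = 8150 kJ
Bonds formed (products):
  C=O: 8 × 776 = 6208
  O–H: 8 × 469 = 3752
  Σ(formed) = 9960 kJ
ΔH = Σ(broken) − Σ(formed) = 8150 − 9960 = −1810 kJ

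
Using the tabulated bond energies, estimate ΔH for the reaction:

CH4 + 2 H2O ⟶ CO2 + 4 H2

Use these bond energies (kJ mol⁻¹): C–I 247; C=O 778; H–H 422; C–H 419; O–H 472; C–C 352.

Bonds broken (reactants):
  C–H: 4 × 419 = 1676
  O–H: 4 × 472 = 1888
  Σ(broken) = 3564 kJ
Bonds formed (products):
  C=O: 2 × 778 = 1556
  H–H: 4 × 422 = 1688
  Σ(formed) = 3244 kJ
ΔH = Σ(broken) − Σ(formed) = 3564 − 3244 = +320 kJ

ΔH ≈ +320 kJ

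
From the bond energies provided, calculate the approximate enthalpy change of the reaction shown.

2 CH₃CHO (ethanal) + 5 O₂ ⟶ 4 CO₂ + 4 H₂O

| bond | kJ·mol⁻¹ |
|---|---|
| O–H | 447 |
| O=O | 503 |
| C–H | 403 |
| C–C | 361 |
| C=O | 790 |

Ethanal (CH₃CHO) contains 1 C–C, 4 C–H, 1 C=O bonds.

ΔH ≈ −1855 kJ

Bonds broken (reactants):
  C–C: 2 × 361 = 722
  C–H: 8 × 403 = 3224
  C=O: 2 × 790 = 1580
  O=O: 5 × 503 = 2515
  Σ(broken) = 8041 kJ
Bonds formed (products):
  C=O: 8 × 790 = 6320
  O–H: 8 × 447 = 3576
  Σ(formed) = 9896 kJ
ΔH = Σ(broken) − Σ(formed) = 8041 − 9896 = −1855 kJ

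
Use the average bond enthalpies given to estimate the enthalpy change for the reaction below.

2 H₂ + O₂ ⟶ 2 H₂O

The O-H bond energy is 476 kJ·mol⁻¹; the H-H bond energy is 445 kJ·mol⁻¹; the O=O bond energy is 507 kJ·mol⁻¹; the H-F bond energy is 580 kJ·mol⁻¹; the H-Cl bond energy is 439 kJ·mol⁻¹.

ΔH ≈ −507 kJ

Bonds broken (reactants):
  H-H: 2 × 445 = 890
  O=O: 1 × 507 = 507
  Σ(broken) = 1397 kJ
Bonds formed (products):
  O-H: 4 × 476 = 1904
  Σ(formed) = 1904 kJ
ΔH = Σ(broken) − Σ(formed) = 1397 − 1904 = −507 kJ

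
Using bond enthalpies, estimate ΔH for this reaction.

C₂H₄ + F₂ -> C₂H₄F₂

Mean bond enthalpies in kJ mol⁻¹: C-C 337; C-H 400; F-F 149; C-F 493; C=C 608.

ΔH ≈ −566 kJ

Bonds broken (reactants):
  C-H: 4 × 400 = 1600
  C=C: 1 × 608 = 608
  F-F: 1 × 149 = 149
  Σ(broken) = 2357 kJ
Bonds formed (products):
  C-C: 1 × 337 = 337
  C-F: 2 × 493 = 986
  C-H: 4 × 400 = 1600
  Σ(formed) = 2923 kJ
ΔH = Σ(broken) − Σ(formed) = 2357 − 2923 = −566 kJ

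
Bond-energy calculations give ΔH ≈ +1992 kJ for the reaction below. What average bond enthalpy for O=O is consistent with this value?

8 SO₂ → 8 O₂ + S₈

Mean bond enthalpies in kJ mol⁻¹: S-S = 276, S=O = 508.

Let D be the O=O bond energy.
Σ(broken) = 16×508 = 8128
Σ(formed) = 8×D + 8×276 = 2208 + 8D
ΔH = Σ(broken) − Σ(formed) = (8128) − (2208 + 8D) = +5920 − 8D
Setting this equal to +1992 kJ gives 8D = 3928, so D = 491 kJ/mol.

D(O=O) ≈ 491 kJ/mol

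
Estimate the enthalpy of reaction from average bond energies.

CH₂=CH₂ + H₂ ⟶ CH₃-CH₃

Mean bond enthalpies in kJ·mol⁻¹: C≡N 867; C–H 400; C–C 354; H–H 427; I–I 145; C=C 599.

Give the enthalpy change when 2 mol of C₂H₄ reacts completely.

Bonds broken (reactants):
  C–H: 4 × 400 = 1600
  C=C: 1 × 599 = 599
  H–H: 1 × 427 = 427
  Σ(broken) = 2626 kJ
Bonds formed (products):
  C–C: 1 × 354 = 354
  C–H: 6 × 400 = 2400
  Σ(formed) = 2754 kJ
ΔH = Σ(broken) − Σ(formed) = 2626 − 2754 = −128 kJ
For 2× the reaction as written: 2 × (−128) = −256 kJ

ΔH = −256 kJ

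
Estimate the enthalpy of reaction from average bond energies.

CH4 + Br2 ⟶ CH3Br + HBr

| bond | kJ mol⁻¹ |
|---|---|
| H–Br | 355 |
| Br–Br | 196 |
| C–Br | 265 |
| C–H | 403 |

ΔH ≈ −21 kJ

Bonds broken (reactants):
  Br–Br: 1 × 196 = 196
  C–H: 4 × 403 = 1612
  Σ(broken) = 1808 kJ
Bonds formed (products):
  C–Br: 1 × 265 = 265
  C–H: 3 × 403 = 1209
  H–Br: 1 × 355 = 355
  Σ(formed) = 1829 kJ
ΔH = Σ(broken) − Σ(formed) = 1808 − 1829 = −21 kJ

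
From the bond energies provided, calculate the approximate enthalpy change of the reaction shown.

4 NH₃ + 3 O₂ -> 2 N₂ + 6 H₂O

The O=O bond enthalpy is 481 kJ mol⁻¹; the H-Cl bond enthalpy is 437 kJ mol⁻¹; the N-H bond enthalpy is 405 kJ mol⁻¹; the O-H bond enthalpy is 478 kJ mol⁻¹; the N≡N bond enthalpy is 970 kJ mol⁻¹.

ΔH ≈ −1373 kJ

Bonds broken (reactants):
  N-H: 12 × 405 = 4860
  O=O: 3 × 481 = 1443
  Σ(broken) = 6303 kJ
Bonds formed (products):
  N≡N: 2 × 970 = 1940
  O-H: 12 × 478 = 5736
  Σ(formed) = 7676 kJ
ΔH = Σ(broken) − Σ(formed) = 6303 − 7676 = −1373 kJ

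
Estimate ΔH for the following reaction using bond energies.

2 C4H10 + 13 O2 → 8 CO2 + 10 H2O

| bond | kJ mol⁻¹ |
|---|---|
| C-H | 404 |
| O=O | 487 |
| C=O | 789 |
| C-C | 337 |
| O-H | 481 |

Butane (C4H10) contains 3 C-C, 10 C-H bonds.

Bonds broken (reactants):
  C-C: 6 × 337 = 2022
  C-H: 20 × 404 = 8080
  O=O: 13 × 487 = 6331
  Σ(broken) = 16433 kJ
Bonds formed (products):
  C=O: 16 × 789 = 12624
  O-H: 20 × 481 = 9620
  Σ(formed) = 22244 kJ
ΔH = Σ(broken) − Σ(formed) = 16433 − 22244 = −5811 kJ

ΔH ≈ −5811 kJ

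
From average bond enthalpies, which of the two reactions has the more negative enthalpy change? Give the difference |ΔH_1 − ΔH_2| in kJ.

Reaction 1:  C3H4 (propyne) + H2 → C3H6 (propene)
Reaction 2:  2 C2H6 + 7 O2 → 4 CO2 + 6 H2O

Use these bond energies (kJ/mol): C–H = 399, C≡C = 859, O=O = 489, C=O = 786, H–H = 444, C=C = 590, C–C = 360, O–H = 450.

Reaction 2, by 2672 kJ

Reaction 1:
  Bonds broken (reactants):
    C≡C: 1 × 859 = 859
    C–C: 1 × 360 = 360
    C–H: 4 × 399 = 1596
    H–H: 1 × 444 = 444
    Σ(broken) = 3259 kJ
  Bonds formed (products):
    C–C: 1 × 360 = 360
    C–H: 6 × 399 = 2394
    C=C: 1 × 590 = 590
    Σ(formed) = 3344 kJ
  ΔH_1 = 3259 − 3344 = −85 kJ
Reaction 2:
  Bonds broken (reactants):
    C–C: 2 × 360 = 720
    C–H: 12 × 399 = 4788
    O=O: 7 × 489 = 3423
    Σ(broken) = 8931 kJ
  Bonds formed (products):
    C=O: 8 × 786 = 6288
    O–H: 12 × 450 = 5400
    Σ(formed) = 11688 kJ
  ΔH_2 = 8931 − 11688 = −2757 kJ
ΔH_1 − ΔH_2 = +2672 kJ, so reaction 2 has the more negative ΔH; |ΔH_1 − ΔH_2| = 2672 kJ.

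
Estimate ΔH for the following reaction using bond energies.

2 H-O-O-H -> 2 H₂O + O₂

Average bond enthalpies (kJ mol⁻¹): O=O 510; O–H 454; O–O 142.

Bonds broken (reactants):
  O–H: 4 × 454 = 1816
  O–O: 2 × 142 = 284
  Σ(broken) = 2100 kJ
Bonds formed (products):
  O–H: 4 × 454 = 1816
  O=O: 1 × 510 = 510
  Σ(formed) = 2326 kJ
ΔH = Σ(broken) − Σ(formed) = 2100 − 2326 = −226 kJ

ΔH ≈ −226 kJ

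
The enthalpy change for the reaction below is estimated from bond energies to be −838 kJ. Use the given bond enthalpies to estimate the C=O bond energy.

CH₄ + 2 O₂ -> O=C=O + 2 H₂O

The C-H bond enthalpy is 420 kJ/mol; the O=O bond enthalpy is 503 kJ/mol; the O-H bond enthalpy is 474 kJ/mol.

Let D be the C=O bond energy.
Σ(broken) = 4×420 + 2×503 = 2686
Σ(formed) = 2×D + 4×474 = 1896 + 2D
ΔH = Σ(broken) − Σ(formed) = (2686) − (1896 + 2D) = +790 − 2D
Setting this equal to −838 kJ gives 2D = 1628, so D = 814 kJ/mol.

D(C=O) ≈ 814 kJ/mol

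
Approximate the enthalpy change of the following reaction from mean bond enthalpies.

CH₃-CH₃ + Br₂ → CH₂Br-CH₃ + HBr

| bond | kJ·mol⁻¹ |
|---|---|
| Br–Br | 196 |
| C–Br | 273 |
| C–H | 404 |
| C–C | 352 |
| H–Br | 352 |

ΔH ≈ −25 kJ

Bonds broken (reactants):
  Br–Br: 1 × 196 = 196
  C–C: 1 × 352 = 352
  C–H: 6 × 404 = 2424
  Σ(broken) = 2972 kJ
Bonds formed (products):
  C–Br: 1 × 273 = 273
  C–C: 1 × 352 = 352
  C–H: 5 × 404 = 2020
  H–Br: 1 × 352 = 352
  Σ(formed) = 2997 kJ
ΔH = Σ(broken) − Σ(formed) = 2972 − 2997 = −25 kJ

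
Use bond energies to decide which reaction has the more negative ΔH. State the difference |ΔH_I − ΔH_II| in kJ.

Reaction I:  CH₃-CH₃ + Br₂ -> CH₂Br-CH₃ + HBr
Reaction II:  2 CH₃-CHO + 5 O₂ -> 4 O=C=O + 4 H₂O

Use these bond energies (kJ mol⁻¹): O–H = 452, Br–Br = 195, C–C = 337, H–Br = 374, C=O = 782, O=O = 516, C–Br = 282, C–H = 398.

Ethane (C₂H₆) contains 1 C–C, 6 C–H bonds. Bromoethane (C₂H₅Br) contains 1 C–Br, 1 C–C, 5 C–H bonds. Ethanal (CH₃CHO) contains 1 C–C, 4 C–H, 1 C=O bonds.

Reaction II, by 1807 kJ

Reaction I:
  Bonds broken (reactants):
    Br–Br: 1 × 195 = 195
    C–C: 1 × 337 = 337
    C–H: 6 × 398 = 2388
    Σ(broken) = 2920 kJ
  Bonds formed (products):
    C–Br: 1 × 282 = 282
    C–C: 1 × 337 = 337
    C–H: 5 × 398 = 1990
    H–Br: 1 × 374 = 374
    Σ(formed) = 2983 kJ
  ΔH_I = 2920 − 2983 = −63 kJ
Reaction II:
  Bonds broken (reactants):
    C–C: 2 × 337 = 674
    C–H: 8 × 398 = 3184
    C=O: 2 × 782 = 1564
    O=O: 5 × 516 = 2580
    Σ(broken) = 8002 kJ
  Bonds formed (products):
    C=O: 8 × 782 = 6256
    O–H: 8 × 452 = 3616
    Σ(formed) = 9872 kJ
  ΔH_II = 8002 − 9872 = −1870 kJ
ΔH_I − ΔH_II = +1807 kJ, so reaction II has the more negative ΔH; |ΔH_I − ΔH_II| = 1807 kJ.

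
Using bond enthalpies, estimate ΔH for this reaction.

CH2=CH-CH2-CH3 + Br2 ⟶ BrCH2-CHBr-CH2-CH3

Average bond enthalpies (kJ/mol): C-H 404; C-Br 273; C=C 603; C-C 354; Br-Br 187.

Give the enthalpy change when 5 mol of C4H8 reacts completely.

ΔH = −550 kJ

Bonds broken (reactants):
  Br-Br: 1 × 187 = 187
  C-C: 2 × 354 = 708
  C-H: 8 × 404 = 3232
  C=C: 1 × 603 = 603
  Σ(broken) = 4730 kJ
Bonds formed (products):
  C-Br: 2 × 273 = 546
  C-C: 3 × 354 = 1062
  C-H: 8 × 404 = 3232
  Σ(formed) = 4840 kJ
ΔH = Σ(broken) − Σ(formed) = 4730 − 4840 = −110 kJ
For 5× the reaction as written: 5 × (−110) = −550 kJ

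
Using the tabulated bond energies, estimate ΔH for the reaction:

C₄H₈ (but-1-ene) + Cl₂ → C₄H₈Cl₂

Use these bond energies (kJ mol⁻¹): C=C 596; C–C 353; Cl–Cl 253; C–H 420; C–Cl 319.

ΔH ≈ −142 kJ

Bonds broken (reactants):
  C–C: 2 × 353 = 706
  C–H: 8 × 420 = 3360
  C=C: 1 × 596 = 596
  Cl–Cl: 1 × 253 = 253
  Σ(broken) = 4915 kJ
Bonds formed (products):
  C–C: 3 × 353 = 1059
  C–Cl: 2 × 319 = 638
  C–H: 8 × 420 = 3360
  Σ(formed) = 5057 kJ
ΔH = Σ(broken) − Σ(formed) = 4915 − 5057 = −142 kJ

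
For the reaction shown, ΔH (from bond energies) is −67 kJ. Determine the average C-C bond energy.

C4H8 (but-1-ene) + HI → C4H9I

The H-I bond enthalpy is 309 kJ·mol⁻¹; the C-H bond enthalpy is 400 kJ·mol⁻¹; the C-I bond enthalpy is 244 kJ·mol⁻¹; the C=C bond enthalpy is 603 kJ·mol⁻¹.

D(C-C) ≈ 335 kJ/mol

Let D be the C-C bond energy.
Σ(broken) = 2×D + 8×400 + 1×603 + 1×309 = 4112 + 2D
Σ(formed) = 3×D + 9×400 + 1×244 = 3844 + 3D
ΔH = Σ(broken) − Σ(formed) = (4112 + 2D) − (3844 + 3D) = +268 − D
Setting this equal to −67 kJ gives D = 335 kJ/mol.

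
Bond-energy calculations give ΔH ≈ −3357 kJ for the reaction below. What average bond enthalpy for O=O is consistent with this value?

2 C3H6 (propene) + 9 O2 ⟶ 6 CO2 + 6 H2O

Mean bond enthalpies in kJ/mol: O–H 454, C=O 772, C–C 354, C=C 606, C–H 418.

Let D be the O=O bond energy.
Σ(broken) = 2×354 + 12×418 + 2×606 + 9×D = 6936 + 9D
Σ(formed) = 12×772 + 12×454 = 14712
ΔH = Σ(broken) − Σ(formed) = (6936 + 9D) − (14712) = −7776 + 9D
Setting this equal to −3357 kJ gives 9D = 4419, so D = 491 kJ/mol.

D(O=O) ≈ 491 kJ/mol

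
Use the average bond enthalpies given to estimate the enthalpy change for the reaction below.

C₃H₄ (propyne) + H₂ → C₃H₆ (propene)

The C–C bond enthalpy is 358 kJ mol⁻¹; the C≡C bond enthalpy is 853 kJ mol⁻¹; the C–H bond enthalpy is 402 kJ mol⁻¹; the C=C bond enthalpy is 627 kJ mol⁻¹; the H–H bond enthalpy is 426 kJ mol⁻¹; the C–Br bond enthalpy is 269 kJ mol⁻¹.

Bonds broken (reactants):
  C≡C: 1 × 853 = 853
  C–C: 1 × 358 = 358
  C–H: 4 × 402 = 1608
  H–H: 1 × 426 = 426
  Σ(broken) = 3245 kJ
Bonds formed (products):
  C–C: 1 × 358 = 358
  C–H: 6 × 402 = 2412
  C=C: 1 × 627 = 627
  Σ(formed) = 3397 kJ
ΔH = Σ(broken) − Σ(formed) = 3245 − 3397 = −152 kJ

ΔH ≈ −152 kJ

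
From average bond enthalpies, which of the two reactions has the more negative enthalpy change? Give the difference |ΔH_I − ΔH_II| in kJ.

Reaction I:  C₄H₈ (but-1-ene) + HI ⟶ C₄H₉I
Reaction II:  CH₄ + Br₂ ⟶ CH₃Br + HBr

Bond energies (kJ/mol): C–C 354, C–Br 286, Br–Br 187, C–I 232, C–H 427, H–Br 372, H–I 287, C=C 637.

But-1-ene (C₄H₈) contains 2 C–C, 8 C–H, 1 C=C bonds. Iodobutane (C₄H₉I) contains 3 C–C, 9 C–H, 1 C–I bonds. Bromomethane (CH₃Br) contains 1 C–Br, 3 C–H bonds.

Reaction I, by 45 kJ

Reaction I:
  Bonds broken (reactants):
    C–C: 2 × 354 = 708
    C–H: 8 × 427 = 3416
    C=C: 1 × 637 = 637
    H–I: 1 × 287 = 287
    Σ(broken) = 5048 kJ
  Bonds formed (products):
    C–C: 3 × 354 = 1062
    C–H: 9 × 427 = 3843
    C–I: 1 × 232 = 232
    Σ(formed) = 5137 kJ
  ΔH_I = 5048 − 5137 = −89 kJ
Reaction II:
  Bonds broken (reactants):
    Br–Br: 1 × 187 = 187
    C–H: 4 × 427 = 1708
    Σ(broken) = 1895 kJ
  Bonds formed (products):
    C–Br: 1 × 286 = 286
    C–H: 3 × 427 = 1281
    H–Br: 1 × 372 = 372
    Σ(formed) = 1939 kJ
  ΔH_II = 1895 − 1939 = −44 kJ
ΔH_I − ΔH_II = −45 kJ, so reaction I has the more negative ΔH; |ΔH_I − ΔH_II| = 45 kJ.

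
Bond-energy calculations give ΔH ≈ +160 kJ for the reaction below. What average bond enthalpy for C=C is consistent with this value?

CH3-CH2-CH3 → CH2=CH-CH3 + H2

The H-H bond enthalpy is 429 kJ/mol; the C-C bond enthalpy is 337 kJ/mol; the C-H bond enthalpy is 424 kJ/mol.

D(C=C) ≈ 596 kJ/mol

Let D be the C=C bond energy.
Σ(broken) = 2×337 + 8×424 = 4066
Σ(formed) = 1×337 + 6×424 + 1×D + 1×429 = 3310 + D
ΔH = Σ(broken) − Σ(formed) = (4066) − (3310 + D) = +756 − D
Setting this equal to +160 kJ gives D = 596 kJ/mol.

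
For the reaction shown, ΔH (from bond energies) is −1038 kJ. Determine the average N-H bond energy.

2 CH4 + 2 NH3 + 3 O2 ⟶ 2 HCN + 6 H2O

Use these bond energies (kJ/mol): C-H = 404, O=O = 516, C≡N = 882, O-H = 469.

Let D be the N-H bond energy.
Σ(broken) = 8×404 + 6×D + 3×516 = 4780 + 6D
Σ(formed) = 2×882 + 2×404 + 12×469 = 8200
ΔH = Σ(broken) − Σ(formed) = (4780 + 6D) − (8200) = −3420 + 6D
Setting this equal to −1038 kJ gives 6D = 2382, so D = 397 kJ/mol.

D(N-H) ≈ 397 kJ/mol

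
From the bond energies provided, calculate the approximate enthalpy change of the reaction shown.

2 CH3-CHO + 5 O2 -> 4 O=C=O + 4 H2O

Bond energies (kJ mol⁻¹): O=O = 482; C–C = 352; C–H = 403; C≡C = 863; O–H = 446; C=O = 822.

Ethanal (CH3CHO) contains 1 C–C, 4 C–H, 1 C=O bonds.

Bonds broken (reactants):
  C–C: 2 × 352 = 704
  C–H: 8 × 403 = 3224
  C=O: 2 × 822 = 1644
  O=O: 5 × 482 = 2410
  Σ(broken) = 7982 kJ
Bonds formed (products):
  C=O: 8 × 822 = 6576
  O–H: 8 × 446 = 3568
  Σ(formed) = 10144 kJ
ΔH = Σ(broken) − Σ(formed) = 7982 − 10144 = −2162 kJ

ΔH ≈ −2162 kJ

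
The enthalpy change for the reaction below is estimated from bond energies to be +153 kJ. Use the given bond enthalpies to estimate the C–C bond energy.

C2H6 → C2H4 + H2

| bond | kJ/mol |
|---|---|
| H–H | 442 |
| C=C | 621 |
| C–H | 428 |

Let D be the C–C bond energy.
Σ(broken) = 1×D + 6×428 = 2568 + D
Σ(formed) = 4×428 + 1×621 + 1×442 = 2775
ΔH = Σ(broken) − Σ(formed) = (2568 + D) − (2775) = −207 + D
Setting this equal to +153 kJ gives D = 360 kJ/mol.

D(C–C) ≈ 360 kJ/mol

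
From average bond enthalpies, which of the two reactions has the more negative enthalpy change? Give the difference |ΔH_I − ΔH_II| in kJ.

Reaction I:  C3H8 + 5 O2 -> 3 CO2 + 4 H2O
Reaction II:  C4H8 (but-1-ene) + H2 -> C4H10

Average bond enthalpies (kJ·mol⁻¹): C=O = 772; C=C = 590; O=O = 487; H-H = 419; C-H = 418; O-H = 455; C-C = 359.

Reaction I, by 1589 kJ

Reaction I:
  Bonds broken (reactants):
    C-C: 2 × 359 = 718
    C-H: 8 × 418 = 3344
    O=O: 5 × 487 = 2435
    Σ(broken) = 6497 kJ
  Bonds formed (products):
    C=O: 6 × 772 = 4632
    O-H: 8 × 455 = 3640
    Σ(formed) = 8272 kJ
  ΔH_I = 6497 − 8272 = −1775 kJ
Reaction II:
  Bonds broken (reactants):
    C-C: 2 × 359 = 718
    C-H: 8 × 418 = 3344
    C=C: 1 × 590 = 590
    H-H: 1 × 419 = 419
    Σ(broken) = 5071 kJ
  Bonds formed (products):
    C-C: 3 × 359 = 1077
    C-H: 10 × 418 = 4180
    Σ(formed) = 5257 kJ
  ΔH_II = 5071 − 5257 = −186 kJ
ΔH_I − ΔH_II = −1589 kJ, so reaction I has the more negative ΔH; |ΔH_I − ΔH_II| = 1589 kJ.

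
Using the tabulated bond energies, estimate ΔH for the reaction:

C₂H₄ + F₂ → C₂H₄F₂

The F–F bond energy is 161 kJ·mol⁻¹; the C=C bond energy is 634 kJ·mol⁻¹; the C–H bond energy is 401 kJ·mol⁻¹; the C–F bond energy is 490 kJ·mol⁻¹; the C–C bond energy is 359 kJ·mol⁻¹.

Bonds broken (reactants):
  C–H: 4 × 401 = 1604
  C=C: 1 × 634 = 634
  F–F: 1 × 161 = 161
  Σ(broken) = 2399 kJ
Bonds formed (products):
  C–C: 1 × 359 = 359
  C–F: 2 × 490 = 980
  C–H: 4 × 401 = 1604
  Σ(formed) = 2943 kJ
ΔH = Σ(broken) − Σ(formed) = 2399 − 2943 = −544 kJ

ΔH ≈ −544 kJ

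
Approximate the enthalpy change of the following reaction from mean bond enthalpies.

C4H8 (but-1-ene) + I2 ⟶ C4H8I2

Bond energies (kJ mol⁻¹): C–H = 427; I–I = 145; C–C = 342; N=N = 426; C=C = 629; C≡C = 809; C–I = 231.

ΔH ≈ −30 kJ

Bonds broken (reactants):
  C–C: 2 × 342 = 684
  C–H: 8 × 427 = 3416
  C=C: 1 × 629 = 629
  I–I: 1 × 145 = 145
  Σ(broken) = 4874 kJ
Bonds formed (products):
  C–C: 3 × 342 = 1026
  C–H: 8 × 427 = 3416
  C–I: 2 × 231 = 462
  Σ(formed) = 4904 kJ
ΔH = Σ(broken) − Σ(formed) = 4874 − 4904 = −30 kJ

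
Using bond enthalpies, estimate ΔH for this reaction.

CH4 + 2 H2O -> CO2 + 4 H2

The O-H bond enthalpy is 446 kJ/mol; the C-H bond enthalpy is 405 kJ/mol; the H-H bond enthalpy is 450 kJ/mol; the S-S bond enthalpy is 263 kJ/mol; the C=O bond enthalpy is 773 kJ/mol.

Bonds broken (reactants):
  C-H: 4 × 405 = 1620
  O-H: 4 × 446 = 1784
  Σ(broken) = 3404 kJ
Bonds formed (products):
  C=O: 2 × 773 = 1546
  H-H: 4 × 450 = 1800
  Σ(formed) = 3346 kJ
ΔH = Σ(broken) − Σ(formed) = 3404 − 3346 = +58 kJ

ΔH ≈ +58 kJ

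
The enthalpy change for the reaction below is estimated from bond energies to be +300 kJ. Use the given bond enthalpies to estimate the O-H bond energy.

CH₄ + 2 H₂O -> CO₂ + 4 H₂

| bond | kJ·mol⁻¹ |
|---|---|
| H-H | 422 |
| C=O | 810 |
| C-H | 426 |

D(O-H) ≈ 476 kJ/mol

Let D be the O-H bond energy.
Σ(broken) = 4×426 + 4×D = 1704 + 4D
Σ(formed) = 2×810 + 4×422 = 3308
ΔH = Σ(broken) − Σ(formed) = (1704 + 4D) − (3308) = −1604 + 4D
Setting this equal to +300 kJ gives 4D = 1904, so D = 476 kJ/mol.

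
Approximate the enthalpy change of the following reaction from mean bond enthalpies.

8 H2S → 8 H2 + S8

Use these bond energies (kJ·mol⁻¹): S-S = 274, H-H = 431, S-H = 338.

ΔH ≈ −232 kJ

Bonds broken (reactants):
  S-H: 16 × 338 = 5408
  Σ(broken) = 5408 kJ
Bonds formed (products):
  H-H: 8 × 431 = 3448
  S-S: 8 × 274 = 2192
  Σ(formed) = 5640 kJ
ΔH = Σ(broken) − Σ(formed) = 5408 − 5640 = −232 kJ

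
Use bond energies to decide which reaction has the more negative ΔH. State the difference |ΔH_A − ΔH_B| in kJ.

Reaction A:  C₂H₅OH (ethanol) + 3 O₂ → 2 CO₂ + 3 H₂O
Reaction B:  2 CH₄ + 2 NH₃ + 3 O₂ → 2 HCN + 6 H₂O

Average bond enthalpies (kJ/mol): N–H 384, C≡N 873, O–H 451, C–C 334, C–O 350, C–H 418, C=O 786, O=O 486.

Reaction A, by 279 kJ

Reaction A:
  Bonds broken (reactants):
    C–C: 1 × 334 = 334
    C–H: 5 × 418 = 2090
    C–O: 1 × 350 = 350
    O–H: 1 × 451 = 451
    O=O: 3 × 486 = 1458
    Σ(broken) = 4683 kJ
  Bonds formed (products):
    C=O: 4 × 786 = 3144
    O–H: 6 × 451 = 2706
    Σ(formed) = 5850 kJ
  ΔH_A = 4683 − 5850 = −1167 kJ
Reaction B:
  Bonds broken (reactants):
    C–H: 8 × 418 = 3344
    N–H: 6 × 384 = 2304
    O=O: 3 × 486 = 1458
    Σ(broken) = 7106 kJ
  Bonds formed (products):
    C≡N: 2 × 873 = 1746
    C–H: 2 × 418 = 836
    O–H: 12 × 451 = 5412
    Σ(formed) = 7994 kJ
  ΔH_B = 7106 − 7994 = −888 kJ
ΔH_A − ΔH_B = −279 kJ, so reaction A has the more negative ΔH; |ΔH_A − ΔH_B| = 279 kJ.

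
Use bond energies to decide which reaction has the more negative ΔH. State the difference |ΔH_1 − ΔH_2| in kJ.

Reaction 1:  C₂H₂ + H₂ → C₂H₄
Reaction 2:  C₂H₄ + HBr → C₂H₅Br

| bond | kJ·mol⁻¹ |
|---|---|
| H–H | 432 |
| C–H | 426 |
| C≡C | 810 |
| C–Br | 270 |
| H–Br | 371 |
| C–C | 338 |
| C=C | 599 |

Reaction 1, by 145 kJ

Reaction 1:
  Bonds broken (reactants):
    C≡C: 1 × 810 = 810
    C–H: 2 × 426 = 852
    H–H: 1 × 432 = 432
    Σ(broken) = 2094 kJ
  Bonds formed (products):
    C–H: 4 × 426 = 1704
    C=C: 1 × 599 = 599
    Σ(formed) = 2303 kJ
  ΔH_1 = 2094 − 2303 = −209 kJ
Reaction 2:
  Bonds broken (reactants):
    C–H: 4 × 426 = 1704
    C=C: 1 × 599 = 599
    H–Br: 1 × 371 = 371
    Σ(broken) = 2674 kJ
  Bonds formed (products):
    C–Br: 1 × 270 = 270
    C–C: 1 × 338 = 338
    C–H: 5 × 426 = 2130
    Σ(formed) = 2738 kJ
  ΔH_2 = 2674 − 2738 = −64 kJ
ΔH_1 − ΔH_2 = −145 kJ, so reaction 1 has the more negative ΔH; |ΔH_1 − ΔH_2| = 145 kJ.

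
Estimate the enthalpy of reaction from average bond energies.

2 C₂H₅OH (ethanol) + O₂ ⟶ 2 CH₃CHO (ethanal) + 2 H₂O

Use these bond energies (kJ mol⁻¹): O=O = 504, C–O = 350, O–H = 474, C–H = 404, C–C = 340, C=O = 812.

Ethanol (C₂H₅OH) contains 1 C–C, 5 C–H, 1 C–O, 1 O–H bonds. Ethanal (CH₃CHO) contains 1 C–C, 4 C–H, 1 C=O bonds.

ΔH ≈ −560 kJ

Bonds broken (reactants):
  C–C: 2 × 340 = 680
  C–H: 10 × 404 = 4040
  C–O: 2 × 350 = 700
  O–H: 2 × 474 = 948
  O=O: 1 × 504 = 504
  Σ(broken) = 6872 kJ
Bonds formed (products):
  C–C: 2 × 340 = 680
  C–H: 8 × 404 = 3232
  C=O: 2 × 812 = 1624
  O–H: 4 × 474 = 1896
  Σ(formed) = 7432 kJ
ΔH = Σ(broken) − Σ(formed) = 6872 − 7432 = −560 kJ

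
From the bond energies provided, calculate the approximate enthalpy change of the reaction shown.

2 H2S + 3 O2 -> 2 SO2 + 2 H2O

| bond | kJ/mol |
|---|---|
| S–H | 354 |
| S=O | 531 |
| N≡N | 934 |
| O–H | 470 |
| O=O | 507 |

Bonds broken (reactants):
  O=O: 3 × 507 = 1521
  S–H: 4 × 354 = 1416
  Σ(broken) = 2937 kJ
Bonds formed (products):
  O–H: 4 × 470 = 1880
  S=O: 4 × 531 = 2124
  Σ(formed) = 4004 kJ
ΔH = Σ(broken) − Σ(formed) = 2937 − 4004 = −1067 kJ

ΔH ≈ −1067 kJ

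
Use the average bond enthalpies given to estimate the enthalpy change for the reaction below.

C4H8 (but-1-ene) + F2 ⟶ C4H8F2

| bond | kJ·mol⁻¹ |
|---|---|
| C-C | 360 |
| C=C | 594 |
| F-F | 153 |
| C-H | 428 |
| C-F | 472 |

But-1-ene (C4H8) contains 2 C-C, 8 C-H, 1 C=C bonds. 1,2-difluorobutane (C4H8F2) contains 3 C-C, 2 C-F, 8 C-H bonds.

ΔH ≈ −557 kJ

Bonds broken (reactants):
  C-C: 2 × 360 = 720
  C-H: 8 × 428 = 3424
  C=C: 1 × 594 = 594
  F-F: 1 × 153 = 153
  Σ(broken) = 4891 kJ
Bonds formed (products):
  C-C: 3 × 360 = 1080
  C-F: 2 × 472 = 944
  C-H: 8 × 428 = 3424
  Σ(formed) = 5448 kJ
ΔH = Σ(broken) − Σ(formed) = 4891 − 5448 = −557 kJ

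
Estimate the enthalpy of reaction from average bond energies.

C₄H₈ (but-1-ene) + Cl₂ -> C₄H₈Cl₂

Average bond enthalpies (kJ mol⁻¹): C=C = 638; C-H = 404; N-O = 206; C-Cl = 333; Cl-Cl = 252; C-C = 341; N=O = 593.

ΔH ≈ −117 kJ

Bonds broken (reactants):
  C-C: 2 × 341 = 682
  C-H: 8 × 404 = 3232
  C=C: 1 × 638 = 638
  Cl-Cl: 1 × 252 = 252
  Σ(broken) = 4804 kJ
Bonds formed (products):
  C-C: 3 × 341 = 1023
  C-Cl: 2 × 333 = 666
  C-H: 8 × 404 = 3232
  Σ(formed) = 4921 kJ
ΔH = Σ(broken) − Σ(formed) = 4804 − 4921 = −117 kJ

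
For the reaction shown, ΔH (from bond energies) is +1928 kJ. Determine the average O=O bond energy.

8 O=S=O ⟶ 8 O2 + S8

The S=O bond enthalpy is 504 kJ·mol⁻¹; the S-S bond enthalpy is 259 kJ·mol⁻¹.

Let D be the O=O bond energy.
Σ(broken) = 16×504 = 8064
Σ(formed) = 8×D + 8×259 = 2072 + 8D
ΔH = Σ(broken) − Σ(formed) = (8064) − (2072 + 8D) = +5992 − 8D
Setting this equal to +1928 kJ gives 8D = 4064, so D = 508 kJ/mol.

D(O=O) ≈ 508 kJ/mol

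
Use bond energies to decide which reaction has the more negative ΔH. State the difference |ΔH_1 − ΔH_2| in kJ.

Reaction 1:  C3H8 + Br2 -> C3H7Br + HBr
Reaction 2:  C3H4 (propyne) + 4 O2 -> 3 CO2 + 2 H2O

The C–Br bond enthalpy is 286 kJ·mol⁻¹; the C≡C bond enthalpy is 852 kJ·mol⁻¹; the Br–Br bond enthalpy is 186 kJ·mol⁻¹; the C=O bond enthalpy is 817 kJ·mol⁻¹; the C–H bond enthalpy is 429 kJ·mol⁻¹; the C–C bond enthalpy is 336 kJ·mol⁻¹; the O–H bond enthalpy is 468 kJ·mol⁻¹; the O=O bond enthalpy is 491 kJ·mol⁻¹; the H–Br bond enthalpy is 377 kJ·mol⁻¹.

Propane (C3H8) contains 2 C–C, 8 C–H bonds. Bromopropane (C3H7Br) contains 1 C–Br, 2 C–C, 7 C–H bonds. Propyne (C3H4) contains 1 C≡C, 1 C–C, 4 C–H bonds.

Reaction 1:
  Bonds broken (reactants):
    Br–Br: 1 × 186 = 186
    C–C: 2 × 336 = 672
    C–H: 8 × 429 = 3432
    Σ(broken) = 4290 kJ
  Bonds formed (products):
    C–Br: 1 × 286 = 286
    C–C: 2 × 336 = 672
    C–H: 7 × 429 = 3003
    H–Br: 1 × 377 = 377
    Σ(formed) = 4338 kJ
  ΔH_1 = 4290 − 4338 = −48 kJ
Reaction 2:
  Bonds broken (reactants):
    C≡C: 1 × 852 = 852
    C–C: 1 × 336 = 336
    C–H: 4 × 429 = 1716
    O=O: 4 × 491 = 1964
    Σ(broken) = 4868 kJ
  Bonds formed (products):
    C=O: 6 × 817 = 4902
    O–H: 4 × 468 = 1872
    Σ(formed) = 6774 kJ
  ΔH_2 = 4868 − 6774 = −1906 kJ
ΔH_1 − ΔH_2 = +1858 kJ, so reaction 2 has the more negative ΔH; |ΔH_1 − ΔH_2| = 1858 kJ.

Reaction 2, by 1858 kJ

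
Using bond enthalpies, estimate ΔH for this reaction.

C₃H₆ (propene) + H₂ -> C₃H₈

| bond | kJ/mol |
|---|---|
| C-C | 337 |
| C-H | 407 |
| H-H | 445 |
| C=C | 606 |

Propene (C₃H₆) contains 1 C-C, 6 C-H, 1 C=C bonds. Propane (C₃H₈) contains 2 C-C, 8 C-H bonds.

ΔH ≈ −100 kJ

Bonds broken (reactants):
  C-C: 1 × 337 = 337
  C-H: 6 × 407 = 2442
  C=C: 1 × 606 = 606
  H-H: 1 × 445 = 445
  Σ(broken) = 3830 kJ
Bonds formed (products):
  C-C: 2 × 337 = 674
  C-H: 8 × 407 = 3256
  Σ(formed) = 3930 kJ
ΔH = Σ(broken) − Σ(formed) = 3830 − 3930 = −100 kJ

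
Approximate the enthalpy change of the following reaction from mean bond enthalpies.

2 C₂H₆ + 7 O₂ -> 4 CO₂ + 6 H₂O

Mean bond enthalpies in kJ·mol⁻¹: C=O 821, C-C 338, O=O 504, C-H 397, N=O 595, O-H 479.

ΔH ≈ −3348 kJ

Bonds broken (reactants):
  C-C: 2 × 338 = 676
  C-H: 12 × 397 = 4764
  O=O: 7 × 504 = 3528
  Σ(broken) = 8968 kJ
Bonds formed (products):
  C=O: 8 × 821 = 6568
  O-H: 12 × 479 = 5748
  Σ(formed) = 12316 kJ
ΔH = Σ(broken) − Σ(formed) = 8968 − 12316 = −3348 kJ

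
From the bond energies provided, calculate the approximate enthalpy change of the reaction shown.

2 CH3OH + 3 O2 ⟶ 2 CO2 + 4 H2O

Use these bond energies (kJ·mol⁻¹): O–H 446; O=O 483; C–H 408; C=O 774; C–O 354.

ΔH ≈ −1167 kJ

Bonds broken (reactants):
  C–H: 6 × 408 = 2448
  C–O: 2 × 354 = 708
  O–H: 2 × 446 = 892
  O=O: 3 × 483 = 1449
  Σ(broken) = 5497 kJ
Bonds formed (products):
  C=O: 4 × 774 = 3096
  O–H: 8 × 446 = 3568
  Σ(formed) = 6664 kJ
ΔH = Σ(broken) − Σ(formed) = 5497 − 6664 = −1167 kJ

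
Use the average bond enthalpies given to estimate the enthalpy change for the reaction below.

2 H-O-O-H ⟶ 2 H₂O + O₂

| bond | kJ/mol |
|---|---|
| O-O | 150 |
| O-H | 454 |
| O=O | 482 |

Bonds broken (reactants):
  O-H: 4 × 454 = 1816
  O-O: 2 × 150 = 300
  Σ(broken) = 2116 kJ
Bonds formed (products):
  O-H: 4 × 454 = 1816
  O=O: 1 × 482 = 482
  Σ(formed) = 2298 kJ
ΔH = Σ(broken) − Σ(formed) = 2116 − 2298 = −182 kJ

ΔH ≈ −182 kJ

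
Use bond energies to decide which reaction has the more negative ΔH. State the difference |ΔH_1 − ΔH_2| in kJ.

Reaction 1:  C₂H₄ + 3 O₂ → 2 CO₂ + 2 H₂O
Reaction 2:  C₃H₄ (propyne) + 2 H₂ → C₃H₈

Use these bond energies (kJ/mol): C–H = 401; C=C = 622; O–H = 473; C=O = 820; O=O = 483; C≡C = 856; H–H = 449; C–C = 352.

Reaction 1, by 1295 kJ

Reaction 1:
  Bonds broken (reactants):
    C–H: 4 × 401 = 1604
    C=C: 1 × 622 = 622
    O=O: 3 × 483 = 1449
    Σ(broken) = 3675 kJ
  Bonds formed (products):
    C=O: 4 × 820 = 3280
    O–H: 4 × 473 = 1892
    Σ(formed) = 5172 kJ
  ΔH_1 = 3675 − 5172 = −1497 kJ
Reaction 2:
  Bonds broken (reactants):
    C≡C: 1 × 856 = 856
    C–C: 1 × 352 = 352
    C–H: 4 × 401 = 1604
    H–H: 2 × 449 = 898
    Σ(broken) = 3710 kJ
  Bonds formed (products):
    C–C: 2 × 352 = 704
    C–H: 8 × 401 = 3208
    Σ(formed) = 3912 kJ
  ΔH_2 = 3710 − 3912 = −202 kJ
ΔH_1 − ΔH_2 = −1295 kJ, so reaction 1 has the more negative ΔH; |ΔH_1 − ΔH_2| = 1295 kJ.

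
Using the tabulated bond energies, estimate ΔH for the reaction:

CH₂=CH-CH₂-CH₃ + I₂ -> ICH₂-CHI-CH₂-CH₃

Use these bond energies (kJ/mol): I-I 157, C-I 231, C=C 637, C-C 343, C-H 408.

Bonds broken (reactants):
  C-C: 2 × 343 = 686
  C-H: 8 × 408 = 3264
  C=C: 1 × 637 = 637
  I-I: 1 × 157 = 157
  Σ(broken) = 4744 kJ
Bonds formed (products):
  C-C: 3 × 343 = 1029
  C-H: 8 × 408 = 3264
  C-I: 2 × 231 = 462
  Σ(formed) = 4755 kJ
ΔH = Σ(broken) − Σ(formed) = 4744 − 4755 = −11 kJ

ΔH ≈ −11 kJ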